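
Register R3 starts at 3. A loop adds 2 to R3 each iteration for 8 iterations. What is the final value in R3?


Starting value: R3 = 3
  Iter 1: R3 = 3 + 2 = 5
  Iter 2: R3 = 5 + 2 = 7
  Iter 3: R3 = 7 + 2 = 9
  Iter 4: R3 = 9 + 2 = 11
  Iter 5: R3 = 11 + 2 = 13
  Iter 6: R3 = 13 + 2 = 15
  Iter 7: R3 = 15 + 2 = 17
  Iter 8: R3 = 17 + 2 = 19
Final: R3 = 19

19


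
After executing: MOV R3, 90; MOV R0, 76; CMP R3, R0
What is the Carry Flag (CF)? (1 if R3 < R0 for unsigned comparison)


Register state trace:
  MOV R3, 90  → R3 = 90
  MOV R0, 76  → R0 = 76
  CMP R3, R0  → unsigned 90 - 76: no borrow
  90 >= 76, so CF = 0
CF = 0

0


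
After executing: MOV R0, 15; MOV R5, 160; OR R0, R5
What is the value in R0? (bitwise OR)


Register state trace:
  MOV R0, 15  → R0 = 15 (0b00001111)
  MOV R5, 160  → R5 = 160 (0b10100000)
  OR R0, R5   → R0 = 15 OR 160 = 175 (0b10101111)
Final: R0 = 175

175


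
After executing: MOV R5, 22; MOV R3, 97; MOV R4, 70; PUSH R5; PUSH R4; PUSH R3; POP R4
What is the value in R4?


Stack trace (top is rightmost):
  MOV R5, 22  → R5 = 22
  MOV R3, 97  → R3 = 97
  MOV R4, 70  → R4 = 70
  PUSH R5  → stack: [22]
  PUSH R4  → stack: [22, 70]
  PUSH R3  → stack: [22, 70, 97]
  POP R4  → R4 = 97, stack: [22, 70]
Final: R4 = 97

97


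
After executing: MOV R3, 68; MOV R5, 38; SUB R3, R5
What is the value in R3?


Register state trace:
  MOV R3, 68  → R3 = 68
  MOV R5, 38  → R5 = 38
  SUB R3, R5  → R3 = 68 - 38 = 30
Final: R3 = 30

30


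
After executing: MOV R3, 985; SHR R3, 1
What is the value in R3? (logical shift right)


Register state trace:
  MOV R3, 985  → R3 = 985
  SHR R3, 1  → R3 = 985 >> 1 = 985 // 2^1 = 492
Final: R3 = 492

492


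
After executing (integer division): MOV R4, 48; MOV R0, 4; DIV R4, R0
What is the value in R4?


Register state trace:
  MOV R4, 48  → R4 = 48
  MOV R0, 4  → R0 = 4
  DIV R4, R0  → R4 = 48 // 4 = 12
Final: R4 = 12

12


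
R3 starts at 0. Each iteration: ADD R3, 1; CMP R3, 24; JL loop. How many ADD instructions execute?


Loop trace (R3 starts at 0, target 24, step 1):
  ADD #1: R3 = 0 + 1 = 1  → 1 < 24, loop
  ADD #2: R3 = 1 + 1 = 2  → 2 < 24, loop
  ADD #3: R3 = 2 + 1 = 3  → 3 < 24, loop
  ADD #4: R3 = 3 + 1 = 4  → 4 < 24, loop
  ADD #5: R3 = 4 + 1 = 5  → 5 < 24, loop
  ADD #6: R3 = 5 + 1 = 6  → 6 < 24, loop
  ADD #7: R3 = 6 + 1 = 7  → 7 < 24, loop
  ADD #8: R3 = 7 + 1 = 8  → 8 < 24, loop
  ADD #9: R3 = 8 + 1 = 9  → 9 < 24, loop
  ADD #10: R3 = 9 + 1 = 10  → 10 < 24, loop
  ADD #11: R3 = 10 + 1 = 11  → 11 < 24, loop
  ADD #12: R3 = 11 + 1 = 12  → 12 < 24, loop
  ADD #13: R3 = 12 + 1 = 13  → 13 < 24, loop
  ADD #14: R3 = 13 + 1 = 14  → 14 < 24, loop
  ADD #15: R3 = 14 + 1 = 15  → 15 < 24, loop
  ADD #16: R3 = 15 + 1 = 16  → 16 < 24, loop
  ADD #17: R3 = 16 + 1 = 17  → 17 < 24, loop
  ADD #18: R3 = 17 + 1 = 18  → 18 < 24, loop
  ADD #19: R3 = 18 + 1 = 19  → 19 < 24, loop
  ADD #20: R3 = 19 + 1 = 20  → 20 < 24, loop
  ADD #21: R3 = 20 + 1 = 21  → 21 < 24, loop
  ADD #22: R3 = 21 + 1 = 22  → 22 < 24, loop
  ADD #23: R3 = 22 + 1 = 23  → 23 < 24, loop
  ADD #24: R3 = 23 + 1 = 24  → 24 >= 24, exit
Total ADD instructions: 24

24


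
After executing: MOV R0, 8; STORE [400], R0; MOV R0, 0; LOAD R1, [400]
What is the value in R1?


Register and memory trace:
  MOV R0, 8  → R0 = 8
  STORE [400], R0  → mem[400] = 8
  MOV R0, 0  → R0 = 0
  LOAD R1, [400]  → R1 = mem[400] = 8
Final: R1 = 8

8


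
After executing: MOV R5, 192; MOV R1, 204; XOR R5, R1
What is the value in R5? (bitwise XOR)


Register state trace:
  MOV R5, 192  → R5 = 192 (0b11000000)
  MOV R1, 204  → R1 = 204 (0b11001100)
  XOR R5, R1  → R5 = 192 XOR 204 = 12 (0b00001100)
Final: R5 = 12

12


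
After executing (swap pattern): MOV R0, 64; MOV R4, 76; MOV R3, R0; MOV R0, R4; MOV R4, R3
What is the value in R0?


Register state trace (swap pattern):
  MOV R0, 64  → R0 = 64
  MOV R4, 76  → R4 = 76
  MOV R3, R0  → R3 = 64  (save R0)
  MOV R0, R4  → R0 = 76  (R0 gets R4's value)
  MOV R4, R3  → R4 = 64  (R4 gets saved value)
Final: R0 = 76

76


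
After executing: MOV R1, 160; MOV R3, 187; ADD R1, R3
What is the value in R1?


Register state trace:
  MOV R1, 160  → R1 = 160
  MOV R3, 187  → R3 = 187
  ADD R1, R3  → R1 = 160 + 187 = 347
Final: R1 = 347

347


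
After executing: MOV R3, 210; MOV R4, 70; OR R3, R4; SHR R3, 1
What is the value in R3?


Register state trace:
  MOV R3, 210  → R3 = 210 (0b11010010)
  MOV R4, 70  → R4 = 70 (0b01000110)
  OR R3, R4  → R3 = 210 OR 70 = 214 (0b11010110)
  SHR R3, 1  → R3 = 214 >> 1 = 107
Final: R3 = 107

107


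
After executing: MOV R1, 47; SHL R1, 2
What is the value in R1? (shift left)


Register state trace:
  MOV R1, 47  → R1 = 47
  SHL R1, 2  → R1 = 47 << 2 = 47 * 2^2 = 188
Final: R1 = 188

188


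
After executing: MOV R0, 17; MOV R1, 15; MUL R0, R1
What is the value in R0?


Register state trace:
  MOV R0, 17  → R0 = 17
  MOV R1, 15  → R1 = 15
  MUL R0, R1  → R0 = 17 * 15 = 255
Final: R0 = 255

255


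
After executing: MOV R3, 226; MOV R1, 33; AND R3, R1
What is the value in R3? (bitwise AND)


Register state trace:
  MOV R3, 226  → R3 = 226 (0b11100010)
  MOV R1, 33  → R1 = 33 (0b00100001)
  AND R3, R1  → R3 = 226 AND 33 = 32 (0b00100000)
Final: R3 = 32

32


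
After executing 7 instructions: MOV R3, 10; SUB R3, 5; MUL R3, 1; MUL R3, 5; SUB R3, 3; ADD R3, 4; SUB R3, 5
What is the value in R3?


Register state trace:
  MOV R3, 10  → R3 = 10
  SUB R3, 5  → R3 = 10 - 5 = 5
  MUL R3, 1  → R3 = 5 * 1 = 5
  MUL R3, 5  → R3 = 5 * 5 = 25
  SUB R3, 3  → R3 = 25 - 3 = 22
  ADD R3, 4  → R3 = 22 + 4 = 26
  SUB R3, 5  → R3 = 26 - 5 = 21
Final: R3 = 21

21


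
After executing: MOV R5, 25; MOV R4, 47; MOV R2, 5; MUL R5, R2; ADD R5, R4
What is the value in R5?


Register state trace:
  MOV R5, 25  → R5 = 25
  MOV R4, 47  → R4 = 47
  MOV R2, 5  → R2 = 5
  MUL R5, R2  → R5 = 25 * 5 = 125
  ADD R5, R4  → R5 = 125 + 47 = 172
Final: R5 = 172

172


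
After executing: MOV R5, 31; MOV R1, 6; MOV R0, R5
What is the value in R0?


Register state trace:
  MOV R5, 31  → R5 = 31
  MOV R1, 6  → R1 = 6
  MOV R0, R5  → R0 = 31
Final: R0 = 31

31


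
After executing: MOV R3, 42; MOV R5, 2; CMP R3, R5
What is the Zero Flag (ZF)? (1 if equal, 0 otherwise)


Register state trace:
  MOV R3, 42  → R3 = 42
  MOV R5, 2  → R5 = 2
  CMP R3, R5  → computes 42 - 2 = 40
  Result is nonzero, so values are not equal
ZF = 0

0


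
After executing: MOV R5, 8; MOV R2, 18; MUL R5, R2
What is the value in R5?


Register state trace:
  MOV R5, 8  → R5 = 8
  MOV R2, 18  → R2 = 18
  MUL R5, R2  → R5 = 8 * 18 = 144
Final: R5 = 144

144


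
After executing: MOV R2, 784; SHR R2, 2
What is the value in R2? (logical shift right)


Register state trace:
  MOV R2, 784  → R2 = 784
  SHR R2, 2  → R2 = 784 >> 2 = 784 // 2^2 = 196
Final: R2 = 196

196


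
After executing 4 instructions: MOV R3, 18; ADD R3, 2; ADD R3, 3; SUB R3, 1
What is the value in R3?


Register state trace:
  MOV R3, 18  → R3 = 18
  ADD R3, 2  → R3 = 18 + 2 = 20
  ADD R3, 3  → R3 = 20 + 3 = 23
  SUB R3, 1  → R3 = 23 - 1 = 22
Final: R3 = 22

22


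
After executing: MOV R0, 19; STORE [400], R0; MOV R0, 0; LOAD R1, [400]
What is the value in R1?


Register and memory trace:
  MOV R0, 19  → R0 = 19
  STORE [400], R0  → mem[400] = 19
  MOV R0, 0  → R0 = 0
  LOAD R1, [400]  → R1 = mem[400] = 19
Final: R1 = 19

19


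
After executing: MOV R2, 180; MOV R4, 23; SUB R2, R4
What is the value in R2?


Register state trace:
  MOV R2, 180  → R2 = 180
  MOV R4, 23  → R4 = 23
  SUB R2, R4  → R2 = 180 - 23 = 157
Final: R2 = 157

157


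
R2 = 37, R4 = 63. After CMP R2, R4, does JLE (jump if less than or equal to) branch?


Trace:
  R2 = 37, R4 = 63
  CMP R2, R4  → compares 37 vs 63
  JLE checks: is 37 less than or equal to 63?
  37 < 63, so condition is true
Branch taken: Yes

Yes


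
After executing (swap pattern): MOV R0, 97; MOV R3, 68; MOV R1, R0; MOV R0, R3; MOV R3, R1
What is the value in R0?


Register state trace (swap pattern):
  MOV R0, 97  → R0 = 97
  MOV R3, 68  → R3 = 68
  MOV R1, R0  → R1 = 97  (save R0)
  MOV R0, R3  → R0 = 68  (R0 gets R3's value)
  MOV R3, R1  → R3 = 97  (R3 gets saved value)
Final: R0 = 68

68


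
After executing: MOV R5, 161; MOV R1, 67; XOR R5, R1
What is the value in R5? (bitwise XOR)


Register state trace:
  MOV R5, 161  → R5 = 161 (0b10100001)
  MOV R1, 67  → R1 = 67 (0b01000011)
  XOR R5, R1  → R5 = 161 XOR 67 = 226 (0b11100010)
Final: R5 = 226

226


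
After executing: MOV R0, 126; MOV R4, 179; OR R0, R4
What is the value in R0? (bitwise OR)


Register state trace:
  MOV R0, 126  → R0 = 126 (0b01111110)
  MOV R4, 179  → R4 = 179 (0b10110011)
  OR R0, R4   → R0 = 126 OR 179 = 255 (0b11111111)
Final: R0 = 255

255


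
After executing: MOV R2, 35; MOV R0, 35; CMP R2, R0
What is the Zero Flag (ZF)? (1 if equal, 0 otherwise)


Register state trace:
  MOV R2, 35  → R2 = 35
  MOV R0, 35  → R0 = 35
  CMP R2, R0  → computes 35 - 35 = 0
  Result is zero, so values are equal
ZF = 1

1


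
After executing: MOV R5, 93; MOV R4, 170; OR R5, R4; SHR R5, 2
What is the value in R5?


Register state trace:
  MOV R5, 93  → R5 = 93 (0b01011101)
  MOV R4, 170  → R4 = 170 (0b10101010)
  OR R5, R4  → R5 = 93 OR 170 = 255 (0b11111111)
  SHR R5, 2  → R5 = 255 >> 2 = 63
Final: R5 = 63

63


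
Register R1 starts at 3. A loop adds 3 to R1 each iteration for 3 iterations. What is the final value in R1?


Starting value: R1 = 3
  Iter 1: R1 = 3 + 3 = 6
  Iter 2: R1 = 6 + 3 = 9
  Iter 3: R1 = 9 + 3 = 12
Final: R1 = 12

12


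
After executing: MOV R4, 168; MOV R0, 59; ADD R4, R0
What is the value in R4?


Register state trace:
  MOV R4, 168  → R4 = 168
  MOV R0, 59  → R0 = 59
  ADD R4, R0  → R4 = 168 + 59 = 227
Final: R4 = 227

227


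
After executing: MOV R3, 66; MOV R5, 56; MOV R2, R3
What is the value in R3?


Register state trace:
  MOV R3, 66  → R3 = 66
  MOV R5, 56  → R5 = 56
  MOV R2, R3  → R2 = 66
Final: R3 = 66

66


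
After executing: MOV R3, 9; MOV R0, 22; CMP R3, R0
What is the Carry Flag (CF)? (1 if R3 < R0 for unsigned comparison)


Register state trace:
  MOV R3, 9  → R3 = 9
  MOV R0, 22  → R0 = 22
  CMP R3, R0  → unsigned 9 - 22: borrow occurs
  9 < 22, so CF = 1
CF = 1

1


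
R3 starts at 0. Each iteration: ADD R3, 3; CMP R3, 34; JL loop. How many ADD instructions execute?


Loop trace (R3 starts at 0, target 34, step 3):
  ADD #1: R3 = 0 + 3 = 3  → 3 < 34, loop
  ADD #2: R3 = 3 + 3 = 6  → 6 < 34, loop
  ADD #3: R3 = 6 + 3 = 9  → 9 < 34, loop
  ADD #4: R3 = 9 + 3 = 12  → 12 < 34, loop
  ADD #5: R3 = 12 + 3 = 15  → 15 < 34, loop
  ADD #6: R3 = 15 + 3 = 18  → 18 < 34, loop
  ADD #7: R3 = 18 + 3 = 21  → 21 < 34, loop
  ADD #8: R3 = 21 + 3 = 24  → 24 < 34, loop
  ADD #9: R3 = 24 + 3 = 27  → 27 < 34, loop
  ADD #10: R3 = 27 + 3 = 30  → 30 < 34, loop
  ADD #11: R3 = 30 + 3 = 33  → 33 < 34, loop
  ADD #12: R3 = 33 + 3 = 36  → 36 >= 34, exit
Total ADD instructions: 12

12


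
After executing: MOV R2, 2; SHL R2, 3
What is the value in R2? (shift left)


Register state trace:
  MOV R2, 2  → R2 = 2
  SHL R2, 3  → R2 = 2 << 3 = 2 * 2^3 = 16
Final: R2 = 16

16


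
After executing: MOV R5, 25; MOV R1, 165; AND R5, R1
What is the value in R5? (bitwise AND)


Register state trace:
  MOV R5, 25  → R5 = 25 (0b00011001)
  MOV R1, 165  → R1 = 165 (0b10100101)
  AND R5, R1  → R5 = 25 AND 165 = 1 (0b00000001)
Final: R5 = 1

1


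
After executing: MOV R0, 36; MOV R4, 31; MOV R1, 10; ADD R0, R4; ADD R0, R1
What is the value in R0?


Register state trace:
  MOV R0, 36  → R0 = 36
  MOV R4, 31  → R4 = 31
  MOV R1, 10  → R1 = 10
  ADD R0, R4  → R0 = 36 + 31 = 67
  ADD R0, R1  → R0 = 67 + 10 = 77
Final: R0 = 77

77


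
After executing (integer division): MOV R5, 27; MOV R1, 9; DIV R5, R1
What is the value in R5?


Register state trace:
  MOV R5, 27  → R5 = 27
  MOV R1, 9  → R1 = 9
  DIV R5, R1  → R5 = 27 // 9 = 3
Final: R5 = 3

3


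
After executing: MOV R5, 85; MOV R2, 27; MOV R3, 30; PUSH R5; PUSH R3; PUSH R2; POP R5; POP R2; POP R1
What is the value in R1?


Stack trace (top is rightmost):
  MOV R5, 85  → R5 = 85
  MOV R2, 27  → R2 = 27
  MOV R3, 30  → R3 = 30
  PUSH R5  → stack: [85]
  PUSH R3  → stack: [85, 30]
  PUSH R2  → stack: [85, 30, 27]
  POP R5  → R5 = 27, stack: [85, 30]
  POP R2  → R2 = 30, stack: [85]
  POP R1  → R1 = 85, stack: []
Final: R1 = 85

85


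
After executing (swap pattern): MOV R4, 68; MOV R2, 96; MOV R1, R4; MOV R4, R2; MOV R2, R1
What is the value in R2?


Register state trace (swap pattern):
  MOV R4, 68  → R4 = 68
  MOV R2, 96  → R2 = 96
  MOV R1, R4  → R1 = 68  (save R4)
  MOV R4, R2  → R4 = 96  (R4 gets R2's value)
  MOV R2, R1  → R2 = 68  (R2 gets saved value)
Final: R2 = 68

68


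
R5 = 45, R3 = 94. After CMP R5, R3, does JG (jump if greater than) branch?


Trace:
  R5 = 45, R3 = 94
  CMP R5, R3  → compares 45 vs 94
  JG checks: is 45 greater than 94?
  45 < 94, so condition is false
Branch taken: No

No


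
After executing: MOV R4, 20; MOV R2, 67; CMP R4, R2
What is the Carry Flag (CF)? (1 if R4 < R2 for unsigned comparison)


Register state trace:
  MOV R4, 20  → R4 = 20
  MOV R2, 67  → R2 = 67
  CMP R4, R2  → unsigned 20 - 67: borrow occurs
  20 < 67, so CF = 1
CF = 1

1


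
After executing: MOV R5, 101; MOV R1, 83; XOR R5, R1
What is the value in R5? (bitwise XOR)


Register state trace:
  MOV R5, 101  → R5 = 101 (0b01100101)
  MOV R1, 83  → R1 = 83 (0b01010011)
  XOR R5, R1  → R5 = 101 XOR 83 = 54 (0b00110110)
Final: R5 = 54

54


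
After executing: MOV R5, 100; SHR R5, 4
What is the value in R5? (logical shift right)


Register state trace:
  MOV R5, 100  → R5 = 100
  SHR R5, 4  → R5 = 100 >> 4 = 100 // 2^4 = 6
Final: R5 = 6

6


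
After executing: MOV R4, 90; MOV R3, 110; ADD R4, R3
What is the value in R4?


Register state trace:
  MOV R4, 90  → R4 = 90
  MOV R3, 110  → R3 = 110
  ADD R4, R3  → R4 = 90 + 110 = 200
Final: R4 = 200

200


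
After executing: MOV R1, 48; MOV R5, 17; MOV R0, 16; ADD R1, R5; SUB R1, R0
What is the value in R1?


Register state trace:
  MOV R1, 48  → R1 = 48
  MOV R5, 17  → R5 = 17
  MOV R0, 16  → R0 = 16
  ADD R1, R5  → R1 = 48 + 17 = 65
  SUB R1, R0  → R1 = 65 - 16 = 49
Final: R1 = 49

49


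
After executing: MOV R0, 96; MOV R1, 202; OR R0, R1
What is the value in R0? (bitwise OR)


Register state trace:
  MOV R0, 96  → R0 = 96 (0b01100000)
  MOV R1, 202  → R1 = 202 (0b11001010)
  OR R0, R1   → R0 = 96 OR 202 = 234 (0b11101010)
Final: R0 = 234

234


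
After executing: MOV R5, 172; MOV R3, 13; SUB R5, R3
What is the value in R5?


Register state trace:
  MOV R5, 172  → R5 = 172
  MOV R3, 13  → R3 = 13
  SUB R5, R3  → R5 = 172 - 13 = 159
Final: R5 = 159

159


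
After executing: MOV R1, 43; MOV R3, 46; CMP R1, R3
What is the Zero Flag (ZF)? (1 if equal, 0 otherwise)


Register state trace:
  MOV R1, 43  → R1 = 43
  MOV R3, 46  → R3 = 46
  CMP R1, R3  → computes 43 - 46 = -3
  Result is nonzero, so values are not equal
ZF = 0

0


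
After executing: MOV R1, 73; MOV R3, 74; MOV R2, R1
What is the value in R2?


Register state trace:
  MOV R1, 73  → R1 = 73
  MOV R3, 74  → R3 = 74
  MOV R2, R1  → R2 = 73
Final: R2 = 73

73


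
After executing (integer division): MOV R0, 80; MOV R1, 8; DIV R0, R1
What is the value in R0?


Register state trace:
  MOV R0, 80  → R0 = 80
  MOV R1, 8  → R1 = 8
  DIV R0, R1  → R0 = 80 // 8 = 10
Final: R0 = 10

10


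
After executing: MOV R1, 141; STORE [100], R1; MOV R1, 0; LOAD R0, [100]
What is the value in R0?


Register and memory trace:
  MOV R1, 141  → R1 = 141
  STORE [100], R1  → mem[100] = 141
  MOV R1, 0  → R1 = 0
  LOAD R0, [100]  → R0 = mem[100] = 141
Final: R0 = 141

141


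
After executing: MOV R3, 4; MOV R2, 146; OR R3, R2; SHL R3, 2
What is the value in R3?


Register state trace:
  MOV R3, 4  → R3 = 4 (0b00000100)
  MOV R2, 146  → R2 = 146 (0b10010010)
  OR R3, R2  → R3 = 4 OR 146 = 150 (0b10010110)
  SHL R3, 2  → R3 = 150 << 2 = 600
Final: R3 = 600

600


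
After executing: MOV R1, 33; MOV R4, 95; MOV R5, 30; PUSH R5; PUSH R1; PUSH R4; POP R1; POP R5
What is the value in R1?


Stack trace (top is rightmost):
  MOV R1, 33  → R1 = 33
  MOV R4, 95  → R4 = 95
  MOV R5, 30  → R5 = 30
  PUSH R5  → stack: [30]
  PUSH R1  → stack: [30, 33]
  PUSH R4  → stack: [30, 33, 95]
  POP R1  → R1 = 95, stack: [30, 33]
  POP R5  → R5 = 33, stack: [30]
Final: R1 = 95

95


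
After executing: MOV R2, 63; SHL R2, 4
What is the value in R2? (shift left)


Register state trace:
  MOV R2, 63  → R2 = 63
  SHL R2, 4  → R2 = 63 << 4 = 63 * 2^4 = 1008
Final: R2 = 1008

1008


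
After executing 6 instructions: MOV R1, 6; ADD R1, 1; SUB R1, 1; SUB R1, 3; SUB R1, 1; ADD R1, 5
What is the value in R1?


Register state trace:
  MOV R1, 6  → R1 = 6
  ADD R1, 1  → R1 = 6 + 1 = 7
  SUB R1, 1  → R1 = 7 - 1 = 6
  SUB R1, 3  → R1 = 6 - 3 = 3
  SUB R1, 1  → R1 = 3 - 1 = 2
  ADD R1, 5  → R1 = 2 + 5 = 7
Final: R1 = 7

7


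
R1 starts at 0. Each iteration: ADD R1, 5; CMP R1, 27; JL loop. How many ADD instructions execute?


Loop trace (R1 starts at 0, target 27, step 5):
  ADD #1: R1 = 0 + 5 = 5  → 5 < 27, loop
  ADD #2: R1 = 5 + 5 = 10  → 10 < 27, loop
  ADD #3: R1 = 10 + 5 = 15  → 15 < 27, loop
  ADD #4: R1 = 15 + 5 = 20  → 20 < 27, loop
  ADD #5: R1 = 20 + 5 = 25  → 25 < 27, loop
  ADD #6: R1 = 25 + 5 = 30  → 30 >= 27, exit
Total ADD instructions: 6

6


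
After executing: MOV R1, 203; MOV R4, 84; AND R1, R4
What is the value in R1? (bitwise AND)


Register state trace:
  MOV R1, 203  → R1 = 203 (0b11001011)
  MOV R4, 84  → R4 = 84 (0b01010100)
  AND R1, R4  → R1 = 203 AND 84 = 64 (0b01000000)
Final: R1 = 64

64


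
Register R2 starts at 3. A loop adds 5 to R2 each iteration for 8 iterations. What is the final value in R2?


Starting value: R2 = 3
  Iter 1: R2 = 3 + 5 = 8
  Iter 2: R2 = 8 + 5 = 13
  Iter 3: R2 = 13 + 5 = 18
  Iter 4: R2 = 18 + 5 = 23
  Iter 5: R2 = 23 + 5 = 28
  Iter 6: R2 = 28 + 5 = 33
  Iter 7: R2 = 33 + 5 = 38
  Iter 8: R2 = 38 + 5 = 43
Final: R2 = 43

43


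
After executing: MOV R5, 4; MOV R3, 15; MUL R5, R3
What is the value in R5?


Register state trace:
  MOV R5, 4  → R5 = 4
  MOV R3, 15  → R3 = 15
  MUL R5, R3  → R5 = 4 * 15 = 60
Final: R5 = 60

60


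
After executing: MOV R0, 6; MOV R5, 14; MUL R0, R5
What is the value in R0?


Register state trace:
  MOV R0, 6  → R0 = 6
  MOV R5, 14  → R5 = 14
  MUL R0, R5  → R0 = 6 * 14 = 84
Final: R0 = 84

84


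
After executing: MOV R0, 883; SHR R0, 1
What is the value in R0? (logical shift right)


Register state trace:
  MOV R0, 883  → R0 = 883
  SHR R0, 1  → R0 = 883 >> 1 = 883 // 2^1 = 441
Final: R0 = 441

441


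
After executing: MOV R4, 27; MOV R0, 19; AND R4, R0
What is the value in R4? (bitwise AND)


Register state trace:
  MOV R4, 27  → R4 = 27 (0b00011011)
  MOV R0, 19  → R0 = 19 (0b00010011)
  AND R4, R0  → R4 = 27 AND 19 = 19 (0b00010011)
Final: R4 = 19

19


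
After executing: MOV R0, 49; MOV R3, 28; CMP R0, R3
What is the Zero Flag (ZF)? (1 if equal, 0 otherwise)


Register state trace:
  MOV R0, 49  → R0 = 49
  MOV R3, 28  → R3 = 28
  CMP R0, R3  → computes 49 - 28 = 21
  Result is nonzero, so values are not equal
ZF = 0

0


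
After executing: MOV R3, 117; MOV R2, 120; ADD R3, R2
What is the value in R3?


Register state trace:
  MOV R3, 117  → R3 = 117
  MOV R2, 120  → R2 = 120
  ADD R3, R2  → R3 = 117 + 120 = 237
Final: R3 = 237

237


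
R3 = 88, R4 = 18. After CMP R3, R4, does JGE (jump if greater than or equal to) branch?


Trace:
  R3 = 88, R4 = 18
  CMP R3, R4  → compares 88 vs 18
  JGE checks: is 88 greater than or equal to 18?
  88 > 18, so condition is true
Branch taken: Yes

Yes


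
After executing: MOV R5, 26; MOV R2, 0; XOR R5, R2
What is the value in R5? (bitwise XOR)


Register state trace:
  MOV R5, 26  → R5 = 26 (0b00011010)
  MOV R2, 0  → R2 = 0 (0b00000000)
  XOR R5, R2  → R5 = 26 XOR 0 = 26 (0b00011010)
Final: R5 = 26

26


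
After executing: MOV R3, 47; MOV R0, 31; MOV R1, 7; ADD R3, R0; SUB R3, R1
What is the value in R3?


Register state trace:
  MOV R3, 47  → R3 = 47
  MOV R0, 31  → R0 = 31
  MOV R1, 7  → R1 = 7
  ADD R3, R0  → R3 = 47 + 31 = 78
  SUB R3, R1  → R3 = 78 - 7 = 71
Final: R3 = 71

71


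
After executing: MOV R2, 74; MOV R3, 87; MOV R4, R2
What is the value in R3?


Register state trace:
  MOV R2, 74  → R2 = 74
  MOV R3, 87  → R3 = 87
  MOV R4, R2  → R4 = 74
Final: R3 = 87

87


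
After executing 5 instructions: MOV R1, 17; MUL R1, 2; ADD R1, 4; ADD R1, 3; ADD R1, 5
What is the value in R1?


Register state trace:
  MOV R1, 17  → R1 = 17
  MUL R1, 2  → R1 = 17 * 2 = 34
  ADD R1, 4  → R1 = 34 + 4 = 38
  ADD R1, 3  → R1 = 38 + 3 = 41
  ADD R1, 5  → R1 = 41 + 5 = 46
Final: R1 = 46

46


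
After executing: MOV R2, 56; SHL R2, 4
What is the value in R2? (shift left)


Register state trace:
  MOV R2, 56  → R2 = 56
  SHL R2, 4  → R2 = 56 << 4 = 56 * 2^4 = 896
Final: R2 = 896

896


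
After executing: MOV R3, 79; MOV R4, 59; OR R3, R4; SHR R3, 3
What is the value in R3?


Register state trace:
  MOV R3, 79  → R3 = 79 (0b01001111)
  MOV R4, 59  → R4 = 59 (0b00111011)
  OR R3, R4  → R3 = 79 OR 59 = 127 (0b01111111)
  SHR R3, 3  → R3 = 127 >> 3 = 15
Final: R3 = 15

15


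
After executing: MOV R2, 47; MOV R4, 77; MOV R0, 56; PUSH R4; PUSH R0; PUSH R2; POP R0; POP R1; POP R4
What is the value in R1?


Stack trace (top is rightmost):
  MOV R2, 47  → R2 = 47
  MOV R4, 77  → R4 = 77
  MOV R0, 56  → R0 = 56
  PUSH R4  → stack: [77]
  PUSH R0  → stack: [77, 56]
  PUSH R2  → stack: [77, 56, 47]
  POP R0  → R0 = 47, stack: [77, 56]
  POP R1  → R1 = 56, stack: [77]
  POP R4  → R4 = 77, stack: []
Final: R1 = 56

56


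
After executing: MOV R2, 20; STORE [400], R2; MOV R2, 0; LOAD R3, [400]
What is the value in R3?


Register and memory trace:
  MOV R2, 20  → R2 = 20
  STORE [400], R2  → mem[400] = 20
  MOV R2, 0  → R2 = 0
  LOAD R3, [400]  → R3 = mem[400] = 20
Final: R3 = 20

20


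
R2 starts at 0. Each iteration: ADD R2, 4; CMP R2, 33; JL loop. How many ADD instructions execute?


Loop trace (R2 starts at 0, target 33, step 4):
  ADD #1: R2 = 0 + 4 = 4  → 4 < 33, loop
  ADD #2: R2 = 4 + 4 = 8  → 8 < 33, loop
  ADD #3: R2 = 8 + 4 = 12  → 12 < 33, loop
  ADD #4: R2 = 12 + 4 = 16  → 16 < 33, loop
  ADD #5: R2 = 16 + 4 = 20  → 20 < 33, loop
  ADD #6: R2 = 20 + 4 = 24  → 24 < 33, loop
  ADD #7: R2 = 24 + 4 = 28  → 28 < 33, loop
  ADD #8: R2 = 28 + 4 = 32  → 32 < 33, loop
  ADD #9: R2 = 32 + 4 = 36  → 36 >= 33, exit
Total ADD instructions: 9

9


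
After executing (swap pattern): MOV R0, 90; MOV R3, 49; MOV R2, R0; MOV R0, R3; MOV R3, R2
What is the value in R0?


Register state trace (swap pattern):
  MOV R0, 90  → R0 = 90
  MOV R3, 49  → R3 = 49
  MOV R2, R0  → R2 = 90  (save R0)
  MOV R0, R3  → R0 = 49  (R0 gets R3's value)
  MOV R3, R2  → R3 = 90  (R3 gets saved value)
Final: R0 = 49

49


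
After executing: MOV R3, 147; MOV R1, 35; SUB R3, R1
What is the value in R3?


Register state trace:
  MOV R3, 147  → R3 = 147
  MOV R1, 35  → R1 = 35
  SUB R3, R1  → R3 = 147 - 35 = 112
Final: R3 = 112

112


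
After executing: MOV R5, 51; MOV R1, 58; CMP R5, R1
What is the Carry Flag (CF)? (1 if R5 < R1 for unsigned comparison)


Register state trace:
  MOV R5, 51  → R5 = 51
  MOV R1, 58  → R1 = 58
  CMP R5, R1  → unsigned 51 - 58: borrow occurs
  51 < 58, so CF = 1
CF = 1

1


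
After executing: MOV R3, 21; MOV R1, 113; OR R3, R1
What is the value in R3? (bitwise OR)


Register state trace:
  MOV R3, 21  → R3 = 21 (0b00010101)
  MOV R1, 113  → R1 = 113 (0b01110001)
  OR R3, R1   → R3 = 21 OR 113 = 117 (0b01110101)
Final: R3 = 117

117


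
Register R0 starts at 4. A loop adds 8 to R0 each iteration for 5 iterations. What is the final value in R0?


Starting value: R0 = 4
  Iter 1: R0 = 4 + 8 = 12
  Iter 2: R0 = 12 + 8 = 20
  Iter 3: R0 = 20 + 8 = 28
  Iter 4: R0 = 28 + 8 = 36
  Iter 5: R0 = 36 + 8 = 44
Final: R0 = 44

44


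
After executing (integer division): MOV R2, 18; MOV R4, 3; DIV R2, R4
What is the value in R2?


Register state trace:
  MOV R2, 18  → R2 = 18
  MOV R4, 3  → R4 = 3
  DIV R2, R4  → R2 = 18 // 3 = 6
Final: R2 = 6

6


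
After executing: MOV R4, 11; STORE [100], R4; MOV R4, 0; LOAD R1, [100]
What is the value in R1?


Register and memory trace:
  MOV R4, 11  → R4 = 11
  STORE [100], R4  → mem[100] = 11
  MOV R4, 0  → R4 = 0
  LOAD R1, [100]  → R1 = mem[100] = 11
Final: R1 = 11

11


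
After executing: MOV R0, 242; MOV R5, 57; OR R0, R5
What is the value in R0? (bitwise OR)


Register state trace:
  MOV R0, 242  → R0 = 242 (0b11110010)
  MOV R5, 57  → R5 = 57 (0b00111001)
  OR R0, R5   → R0 = 242 OR 57 = 251 (0b11111011)
Final: R0 = 251

251


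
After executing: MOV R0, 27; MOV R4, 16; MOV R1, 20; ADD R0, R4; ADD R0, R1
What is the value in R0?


Register state trace:
  MOV R0, 27  → R0 = 27
  MOV R4, 16  → R4 = 16
  MOV R1, 20  → R1 = 20
  ADD R0, R4  → R0 = 27 + 16 = 43
  ADD R0, R1  → R0 = 43 + 20 = 63
Final: R0 = 63

63


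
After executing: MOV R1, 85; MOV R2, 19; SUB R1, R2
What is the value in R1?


Register state trace:
  MOV R1, 85  → R1 = 85
  MOV R2, 19  → R2 = 19
  SUB R1, R2  → R1 = 85 - 19 = 66
Final: R1 = 66

66


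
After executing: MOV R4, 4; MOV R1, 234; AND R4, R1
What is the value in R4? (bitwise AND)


Register state trace:
  MOV R4, 4  → R4 = 4 (0b00000100)
  MOV R1, 234  → R1 = 234 (0b11101010)
  AND R4, R1  → R4 = 4 AND 234 = 0 (0b00000000)
Final: R4 = 0

0


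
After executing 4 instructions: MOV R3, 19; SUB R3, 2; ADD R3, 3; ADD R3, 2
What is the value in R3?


Register state trace:
  MOV R3, 19  → R3 = 19
  SUB R3, 2  → R3 = 19 - 2 = 17
  ADD R3, 3  → R3 = 17 + 3 = 20
  ADD R3, 2  → R3 = 20 + 2 = 22
Final: R3 = 22

22


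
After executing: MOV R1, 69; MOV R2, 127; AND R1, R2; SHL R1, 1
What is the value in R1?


Register state trace:
  MOV R1, 69  → R1 = 69 (0b01000101)
  MOV R2, 127  → R2 = 127 (0b01111111)
  AND R1, R2  → R1 = 69 AND 127 = 69 (0b01000101)
  SHL R1, 1  → R1 = 69 << 1 = 138
Final: R1 = 138

138


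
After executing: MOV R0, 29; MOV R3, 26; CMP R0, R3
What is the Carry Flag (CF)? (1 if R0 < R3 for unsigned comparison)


Register state trace:
  MOV R0, 29  → R0 = 29
  MOV R3, 26  → R3 = 26
  CMP R0, R3  → unsigned 29 - 26: no borrow
  29 >= 26, so CF = 0
CF = 0

0


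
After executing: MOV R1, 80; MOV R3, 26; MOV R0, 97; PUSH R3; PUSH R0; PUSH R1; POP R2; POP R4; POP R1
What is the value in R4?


Stack trace (top is rightmost):
  MOV R1, 80  → R1 = 80
  MOV R3, 26  → R3 = 26
  MOV R0, 97  → R0 = 97
  PUSH R3  → stack: [26]
  PUSH R0  → stack: [26, 97]
  PUSH R1  → stack: [26, 97, 80]
  POP R2  → R2 = 80, stack: [26, 97]
  POP R4  → R4 = 97, stack: [26]
  POP R1  → R1 = 26, stack: []
Final: R4 = 97

97


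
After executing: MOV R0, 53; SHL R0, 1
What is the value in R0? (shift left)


Register state trace:
  MOV R0, 53  → R0 = 53
  SHL R0, 1  → R0 = 53 << 1 = 53 * 2^1 = 106
Final: R0 = 106

106


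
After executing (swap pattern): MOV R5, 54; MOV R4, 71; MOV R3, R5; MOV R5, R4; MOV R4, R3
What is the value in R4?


Register state trace (swap pattern):
  MOV R5, 54  → R5 = 54
  MOV R4, 71  → R4 = 71
  MOV R3, R5  → R3 = 54  (save R5)
  MOV R5, R4  → R5 = 71  (R5 gets R4's value)
  MOV R4, R3  → R4 = 54  (R4 gets saved value)
Final: R4 = 54

54


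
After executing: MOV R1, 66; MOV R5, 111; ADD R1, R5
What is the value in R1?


Register state trace:
  MOV R1, 66  → R1 = 66
  MOV R5, 111  → R5 = 111
  ADD R1, R5  → R1 = 66 + 111 = 177
Final: R1 = 177

177


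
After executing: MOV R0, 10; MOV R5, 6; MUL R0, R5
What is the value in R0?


Register state trace:
  MOV R0, 10  → R0 = 10
  MOV R5, 6  → R5 = 6
  MUL R0, R5  → R0 = 10 * 6 = 60
Final: R0 = 60

60


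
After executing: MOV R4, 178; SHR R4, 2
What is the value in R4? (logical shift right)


Register state trace:
  MOV R4, 178  → R4 = 178
  SHR R4, 2  → R4 = 178 >> 2 = 178 // 2^2 = 44
Final: R4 = 44

44


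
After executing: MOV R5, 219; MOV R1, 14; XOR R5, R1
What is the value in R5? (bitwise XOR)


Register state trace:
  MOV R5, 219  → R5 = 219 (0b11011011)
  MOV R1, 14  → R1 = 14 (0b00001110)
  XOR R5, R1  → R5 = 219 XOR 14 = 213 (0b11010101)
Final: R5 = 213

213


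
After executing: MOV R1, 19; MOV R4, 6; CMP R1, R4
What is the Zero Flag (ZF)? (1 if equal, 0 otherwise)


Register state trace:
  MOV R1, 19  → R1 = 19
  MOV R4, 6  → R4 = 6
  CMP R1, R4  → computes 19 - 6 = 13
  Result is nonzero, so values are not equal
ZF = 0

0


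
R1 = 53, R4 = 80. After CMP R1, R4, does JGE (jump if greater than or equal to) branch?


Trace:
  R1 = 53, R4 = 80
  CMP R1, R4  → compares 53 vs 80
  JGE checks: is 53 greater than or equal to 80?
  53 < 80, so condition is false
Branch taken: No

No


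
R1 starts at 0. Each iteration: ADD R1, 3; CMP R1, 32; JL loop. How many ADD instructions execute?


Loop trace (R1 starts at 0, target 32, step 3):
  ADD #1: R1 = 0 + 3 = 3  → 3 < 32, loop
  ADD #2: R1 = 3 + 3 = 6  → 6 < 32, loop
  ADD #3: R1 = 6 + 3 = 9  → 9 < 32, loop
  ADD #4: R1 = 9 + 3 = 12  → 12 < 32, loop
  ADD #5: R1 = 12 + 3 = 15  → 15 < 32, loop
  ADD #6: R1 = 15 + 3 = 18  → 18 < 32, loop
  ADD #7: R1 = 18 + 3 = 21  → 21 < 32, loop
  ADD #8: R1 = 21 + 3 = 24  → 24 < 32, loop
  ADD #9: R1 = 24 + 3 = 27  → 27 < 32, loop
  ADD #10: R1 = 27 + 3 = 30  → 30 < 32, loop
  ADD #11: R1 = 30 + 3 = 33  → 33 >= 32, exit
Total ADD instructions: 11

11


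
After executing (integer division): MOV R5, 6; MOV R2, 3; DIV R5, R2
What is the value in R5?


Register state trace:
  MOV R5, 6  → R5 = 6
  MOV R2, 3  → R2 = 3
  DIV R5, R2  → R5 = 6 // 3 = 2
Final: R5 = 2

2


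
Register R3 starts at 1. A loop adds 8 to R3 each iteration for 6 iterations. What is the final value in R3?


Starting value: R3 = 1
  Iter 1: R3 = 1 + 8 = 9
  Iter 2: R3 = 9 + 8 = 17
  Iter 3: R3 = 17 + 8 = 25
  Iter 4: R3 = 25 + 8 = 33
  Iter 5: R3 = 33 + 8 = 41
  Iter 6: R3 = 41 + 8 = 49
Final: R3 = 49

49


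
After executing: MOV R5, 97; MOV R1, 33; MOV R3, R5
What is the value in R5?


Register state trace:
  MOV R5, 97  → R5 = 97
  MOV R1, 33  → R1 = 33
  MOV R3, R5  → R3 = 97
Final: R5 = 97

97


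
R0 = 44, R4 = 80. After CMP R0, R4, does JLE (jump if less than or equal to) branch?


Trace:
  R0 = 44, R4 = 80
  CMP R0, R4  → compares 44 vs 80
  JLE checks: is 44 less than or equal to 80?
  44 < 80, so condition is true
Branch taken: Yes

Yes


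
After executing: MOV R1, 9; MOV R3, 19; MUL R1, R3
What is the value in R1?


Register state trace:
  MOV R1, 9  → R1 = 9
  MOV R3, 19  → R3 = 19
  MUL R1, R3  → R1 = 9 * 19 = 171
Final: R1 = 171

171


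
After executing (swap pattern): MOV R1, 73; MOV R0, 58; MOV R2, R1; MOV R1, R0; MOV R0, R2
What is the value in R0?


Register state trace (swap pattern):
  MOV R1, 73  → R1 = 73
  MOV R0, 58  → R0 = 58
  MOV R2, R1  → R2 = 73  (save R1)
  MOV R1, R0  → R1 = 58  (R1 gets R0's value)
  MOV R0, R2  → R0 = 73  (R0 gets saved value)
Final: R0 = 73

73


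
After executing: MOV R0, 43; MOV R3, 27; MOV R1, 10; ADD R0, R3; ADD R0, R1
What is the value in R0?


Register state trace:
  MOV R0, 43  → R0 = 43
  MOV R3, 27  → R3 = 27
  MOV R1, 10  → R1 = 10
  ADD R0, R3  → R0 = 43 + 27 = 70
  ADD R0, R1  → R0 = 70 + 10 = 80
Final: R0 = 80

80


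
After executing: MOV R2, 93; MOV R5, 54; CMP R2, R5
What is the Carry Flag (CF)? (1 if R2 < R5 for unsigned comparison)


Register state trace:
  MOV R2, 93  → R2 = 93
  MOV R5, 54  → R5 = 54
  CMP R2, R5  → unsigned 93 - 54: no borrow
  93 >= 54, so CF = 0
CF = 0

0


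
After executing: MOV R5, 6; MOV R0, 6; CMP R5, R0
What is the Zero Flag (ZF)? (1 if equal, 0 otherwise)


Register state trace:
  MOV R5, 6  → R5 = 6
  MOV R0, 6  → R0 = 6
  CMP R5, R0  → computes 6 - 6 = 0
  Result is zero, so values are equal
ZF = 1

1


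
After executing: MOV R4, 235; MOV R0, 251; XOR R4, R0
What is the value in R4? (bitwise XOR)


Register state trace:
  MOV R4, 235  → R4 = 235 (0b11101011)
  MOV R0, 251  → R0 = 251 (0b11111011)
  XOR R4, R0  → R4 = 235 XOR 251 = 16 (0b00010000)
Final: R4 = 16

16


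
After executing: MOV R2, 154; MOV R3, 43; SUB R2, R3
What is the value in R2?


Register state trace:
  MOV R2, 154  → R2 = 154
  MOV R3, 43  → R3 = 43
  SUB R2, R3  → R2 = 154 - 43 = 111
Final: R2 = 111

111


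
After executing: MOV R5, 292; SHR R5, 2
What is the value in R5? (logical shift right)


Register state trace:
  MOV R5, 292  → R5 = 292
  SHR R5, 2  → R5 = 292 >> 2 = 292 // 2^2 = 73
Final: R5 = 73

73


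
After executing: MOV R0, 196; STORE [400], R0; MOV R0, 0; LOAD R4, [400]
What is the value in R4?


Register and memory trace:
  MOV R0, 196  → R0 = 196
  STORE [400], R0  → mem[400] = 196
  MOV R0, 0  → R0 = 0
  LOAD R4, [400]  → R4 = mem[400] = 196
Final: R4 = 196

196


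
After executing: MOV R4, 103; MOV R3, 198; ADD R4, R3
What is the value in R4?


Register state trace:
  MOV R4, 103  → R4 = 103
  MOV R3, 198  → R3 = 198
  ADD R4, R3  → R4 = 103 + 198 = 301
Final: R4 = 301

301


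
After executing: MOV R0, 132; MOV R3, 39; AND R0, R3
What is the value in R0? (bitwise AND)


Register state trace:
  MOV R0, 132  → R0 = 132 (0b10000100)
  MOV R3, 39  → R3 = 39 (0b00100111)
  AND R0, R3  → R0 = 132 AND 39 = 4 (0b00000100)
Final: R0 = 4

4


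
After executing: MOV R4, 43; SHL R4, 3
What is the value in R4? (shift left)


Register state trace:
  MOV R4, 43  → R4 = 43
  SHL R4, 3  → R4 = 43 << 3 = 43 * 2^3 = 344
Final: R4 = 344

344


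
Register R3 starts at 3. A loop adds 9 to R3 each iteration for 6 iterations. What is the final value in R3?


Starting value: R3 = 3
  Iter 1: R3 = 3 + 9 = 12
  Iter 2: R3 = 12 + 9 = 21
  Iter 3: R3 = 21 + 9 = 30
  Iter 4: R3 = 30 + 9 = 39
  Iter 5: R3 = 39 + 9 = 48
  Iter 6: R3 = 48 + 9 = 57
Final: R3 = 57

57


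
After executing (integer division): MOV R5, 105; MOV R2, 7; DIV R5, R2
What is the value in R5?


Register state trace:
  MOV R5, 105  → R5 = 105
  MOV R2, 7  → R2 = 7
  DIV R5, R2  → R5 = 105 // 7 = 15
Final: R5 = 15

15


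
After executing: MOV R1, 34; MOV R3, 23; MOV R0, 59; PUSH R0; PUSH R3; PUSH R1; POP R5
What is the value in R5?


Stack trace (top is rightmost):
  MOV R1, 34  → R1 = 34
  MOV R3, 23  → R3 = 23
  MOV R0, 59  → R0 = 59
  PUSH R0  → stack: [59]
  PUSH R3  → stack: [59, 23]
  PUSH R1  → stack: [59, 23, 34]
  POP R5  → R5 = 34, stack: [59, 23]
Final: R5 = 34

34


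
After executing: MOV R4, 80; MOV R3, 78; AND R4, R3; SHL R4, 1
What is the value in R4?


Register state trace:
  MOV R4, 80  → R4 = 80 (0b01010000)
  MOV R3, 78  → R3 = 78 (0b01001110)
  AND R4, R3  → R4 = 80 AND 78 = 64 (0b01000000)
  SHL R4, 1  → R4 = 64 << 1 = 128
Final: R4 = 128

128


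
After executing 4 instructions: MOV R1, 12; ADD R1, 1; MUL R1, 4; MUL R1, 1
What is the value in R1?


Register state trace:
  MOV R1, 12  → R1 = 12
  ADD R1, 1  → R1 = 12 + 1 = 13
  MUL R1, 4  → R1 = 13 * 4 = 52
  MUL R1, 1  → R1 = 52 * 1 = 52
Final: R1 = 52

52


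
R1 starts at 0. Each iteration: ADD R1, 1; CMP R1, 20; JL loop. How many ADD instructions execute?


Loop trace (R1 starts at 0, target 20, step 1):
  ADD #1: R1 = 0 + 1 = 1  → 1 < 20, loop
  ADD #2: R1 = 1 + 1 = 2  → 2 < 20, loop
  ADD #3: R1 = 2 + 1 = 3  → 3 < 20, loop
  ADD #4: R1 = 3 + 1 = 4  → 4 < 20, loop
  ADD #5: R1 = 4 + 1 = 5  → 5 < 20, loop
  ADD #6: R1 = 5 + 1 = 6  → 6 < 20, loop
  ADD #7: R1 = 6 + 1 = 7  → 7 < 20, loop
  ADD #8: R1 = 7 + 1 = 8  → 8 < 20, loop
  ADD #9: R1 = 8 + 1 = 9  → 9 < 20, loop
  ADD #10: R1 = 9 + 1 = 10  → 10 < 20, loop
  ADD #11: R1 = 10 + 1 = 11  → 11 < 20, loop
  ADD #12: R1 = 11 + 1 = 12  → 12 < 20, loop
  ADD #13: R1 = 12 + 1 = 13  → 13 < 20, loop
  ADD #14: R1 = 13 + 1 = 14  → 14 < 20, loop
  ADD #15: R1 = 14 + 1 = 15  → 15 < 20, loop
  ADD #16: R1 = 15 + 1 = 16  → 16 < 20, loop
  ADD #17: R1 = 16 + 1 = 17  → 17 < 20, loop
  ADD #18: R1 = 17 + 1 = 18  → 18 < 20, loop
  ADD #19: R1 = 18 + 1 = 19  → 19 < 20, loop
  ADD #20: R1 = 19 + 1 = 20  → 20 >= 20, exit
Total ADD instructions: 20

20


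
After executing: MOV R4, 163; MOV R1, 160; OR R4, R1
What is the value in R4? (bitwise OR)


Register state trace:
  MOV R4, 163  → R4 = 163 (0b10100011)
  MOV R1, 160  → R1 = 160 (0b10100000)
  OR R4, R1   → R4 = 163 OR 160 = 163 (0b10100011)
Final: R4 = 163

163


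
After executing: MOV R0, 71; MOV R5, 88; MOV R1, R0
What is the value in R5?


Register state trace:
  MOV R0, 71  → R0 = 71
  MOV R5, 88  → R5 = 88
  MOV R1, R0  → R1 = 71
Final: R5 = 88

88


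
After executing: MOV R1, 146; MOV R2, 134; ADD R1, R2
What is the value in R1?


Register state trace:
  MOV R1, 146  → R1 = 146
  MOV R2, 134  → R2 = 134
  ADD R1, R2  → R1 = 146 + 134 = 280
Final: R1 = 280

280


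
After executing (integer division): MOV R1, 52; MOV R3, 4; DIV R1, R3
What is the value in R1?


Register state trace:
  MOV R1, 52  → R1 = 52
  MOV R3, 4  → R3 = 4
  DIV R1, R3  → R1 = 52 // 4 = 13
Final: R1 = 13

13


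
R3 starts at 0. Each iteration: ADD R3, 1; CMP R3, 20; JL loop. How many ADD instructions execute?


Loop trace (R3 starts at 0, target 20, step 1):
  ADD #1: R3 = 0 + 1 = 1  → 1 < 20, loop
  ADD #2: R3 = 1 + 1 = 2  → 2 < 20, loop
  ADD #3: R3 = 2 + 1 = 3  → 3 < 20, loop
  ADD #4: R3 = 3 + 1 = 4  → 4 < 20, loop
  ADD #5: R3 = 4 + 1 = 5  → 5 < 20, loop
  ADD #6: R3 = 5 + 1 = 6  → 6 < 20, loop
  ADD #7: R3 = 6 + 1 = 7  → 7 < 20, loop
  ADD #8: R3 = 7 + 1 = 8  → 8 < 20, loop
  ADD #9: R3 = 8 + 1 = 9  → 9 < 20, loop
  ADD #10: R3 = 9 + 1 = 10  → 10 < 20, loop
  ADD #11: R3 = 10 + 1 = 11  → 11 < 20, loop
  ADD #12: R3 = 11 + 1 = 12  → 12 < 20, loop
  ADD #13: R3 = 12 + 1 = 13  → 13 < 20, loop
  ADD #14: R3 = 13 + 1 = 14  → 14 < 20, loop
  ADD #15: R3 = 14 + 1 = 15  → 15 < 20, loop
  ADD #16: R3 = 15 + 1 = 16  → 16 < 20, loop
  ADD #17: R3 = 16 + 1 = 17  → 17 < 20, loop
  ADD #18: R3 = 17 + 1 = 18  → 18 < 20, loop
  ADD #19: R3 = 18 + 1 = 19  → 19 < 20, loop
  ADD #20: R3 = 19 + 1 = 20  → 20 >= 20, exit
Total ADD instructions: 20

20


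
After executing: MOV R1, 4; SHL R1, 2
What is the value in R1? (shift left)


Register state trace:
  MOV R1, 4  → R1 = 4
  SHL R1, 2  → R1 = 4 << 2 = 4 * 2^2 = 16
Final: R1 = 16

16


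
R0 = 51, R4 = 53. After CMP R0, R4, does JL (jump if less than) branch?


Trace:
  R0 = 51, R4 = 53
  CMP R0, R4  → compares 51 vs 53
  JL checks: is 51 less than 53?
  51 < 53, so condition is true
Branch taken: Yes

Yes


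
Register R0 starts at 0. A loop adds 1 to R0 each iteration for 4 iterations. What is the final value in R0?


Starting value: R0 = 0
  Iter 1: R0 = 0 + 1 = 1
  Iter 2: R0 = 1 + 1 = 2
  Iter 3: R0 = 2 + 1 = 3
  Iter 4: R0 = 3 + 1 = 4
Final: R0 = 4

4
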